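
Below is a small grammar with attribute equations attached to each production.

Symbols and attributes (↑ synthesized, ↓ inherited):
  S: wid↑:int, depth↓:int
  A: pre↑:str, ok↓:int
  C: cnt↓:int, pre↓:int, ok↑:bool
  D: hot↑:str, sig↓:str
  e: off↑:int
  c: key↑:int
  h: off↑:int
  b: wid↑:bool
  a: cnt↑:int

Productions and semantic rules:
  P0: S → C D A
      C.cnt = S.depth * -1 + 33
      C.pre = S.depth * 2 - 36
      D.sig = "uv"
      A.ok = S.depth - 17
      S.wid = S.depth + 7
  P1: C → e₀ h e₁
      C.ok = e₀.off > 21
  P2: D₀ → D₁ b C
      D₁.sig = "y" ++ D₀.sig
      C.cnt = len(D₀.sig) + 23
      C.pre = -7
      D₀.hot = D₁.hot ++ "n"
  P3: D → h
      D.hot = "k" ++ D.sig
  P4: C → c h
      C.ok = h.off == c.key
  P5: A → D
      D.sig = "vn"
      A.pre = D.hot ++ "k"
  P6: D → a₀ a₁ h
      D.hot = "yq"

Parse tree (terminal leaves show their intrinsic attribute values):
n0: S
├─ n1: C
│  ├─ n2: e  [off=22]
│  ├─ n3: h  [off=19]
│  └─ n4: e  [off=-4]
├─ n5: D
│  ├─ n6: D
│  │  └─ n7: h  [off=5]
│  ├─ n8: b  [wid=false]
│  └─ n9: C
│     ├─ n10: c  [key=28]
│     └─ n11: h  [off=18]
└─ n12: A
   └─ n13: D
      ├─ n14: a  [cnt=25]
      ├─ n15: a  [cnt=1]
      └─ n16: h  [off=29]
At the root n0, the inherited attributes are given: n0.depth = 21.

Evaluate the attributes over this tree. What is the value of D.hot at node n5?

"kyuvn"

1. n0.depth = 21  [given at root]
2. n1.cnt = 12  [S.depth * -1 + 33]
3. n1.pre = 6  [S.depth * 2 - 36]
4. n2.off = 22  [terminal]
5. n3.off = 19  [terminal]
6. n4.off = -4  [terminal]
7. n1.ok = true  [e₀.off > 21]
8. n5.sig = "uv"  ["uv"]
9. n6.sig = "yuv"  ["y" ++ D₀.sig]
10. n7.off = 5  [terminal]
11. n6.hot = "kyuv"  ["k" ++ D.sig]
12. n8.wid = false  [terminal]
13. n9.cnt = 25  [len(D₀.sig) + 23]
14. n9.pre = -7  [-7]
15. n10.key = 28  [terminal]
16. n11.off = 18  [terminal]
17. n9.ok = false  [h.off == c.key]
18. n5.hot = "kyuvn"  [D₁.hot ++ "n"]
19. n12.ok = 4  [S.depth - 17]
20. n13.sig = "vn"  ["vn"]
21. n14.cnt = 25  [terminal]
22. n15.cnt = 1  [terminal]
23. n16.off = 29  [terminal]
24. n13.hot = "yq"  ["yq"]
25. n12.pre = "yqk"  [D.hot ++ "k"]
26. n0.wid = 28  [S.depth + 7]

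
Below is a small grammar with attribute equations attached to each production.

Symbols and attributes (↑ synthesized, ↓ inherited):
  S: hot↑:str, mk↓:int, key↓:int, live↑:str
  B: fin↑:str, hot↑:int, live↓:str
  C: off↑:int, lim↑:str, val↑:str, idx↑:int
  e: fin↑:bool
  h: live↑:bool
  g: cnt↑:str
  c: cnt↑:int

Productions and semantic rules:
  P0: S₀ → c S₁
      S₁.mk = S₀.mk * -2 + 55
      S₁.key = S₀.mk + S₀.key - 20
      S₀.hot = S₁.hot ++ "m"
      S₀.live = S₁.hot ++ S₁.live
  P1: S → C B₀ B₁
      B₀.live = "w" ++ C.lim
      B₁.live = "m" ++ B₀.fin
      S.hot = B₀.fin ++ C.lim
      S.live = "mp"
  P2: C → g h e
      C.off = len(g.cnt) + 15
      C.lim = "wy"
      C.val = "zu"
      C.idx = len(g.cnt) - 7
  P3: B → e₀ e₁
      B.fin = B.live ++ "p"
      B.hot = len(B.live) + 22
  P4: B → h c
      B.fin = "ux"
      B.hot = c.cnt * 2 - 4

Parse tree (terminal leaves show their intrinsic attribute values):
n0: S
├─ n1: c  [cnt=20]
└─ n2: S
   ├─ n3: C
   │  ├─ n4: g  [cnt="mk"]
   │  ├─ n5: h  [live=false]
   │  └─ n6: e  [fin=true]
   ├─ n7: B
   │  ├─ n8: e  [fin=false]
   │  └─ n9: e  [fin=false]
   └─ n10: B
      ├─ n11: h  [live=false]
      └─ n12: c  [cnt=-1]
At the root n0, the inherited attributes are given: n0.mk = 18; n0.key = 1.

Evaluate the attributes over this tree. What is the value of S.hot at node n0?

1. n0.mk = 18  [given at root]
2. n0.key = 1  [given at root]
3. n1.cnt = 20  [terminal]
4. n2.mk = 19  [S₀.mk * -2 + 55]
5. n2.key = -1  [S₀.mk + S₀.key - 20]
6. n4.cnt = "mk"  [terminal]
7. n5.live = false  [terminal]
8. n6.fin = true  [terminal]
9. n3.off = 17  [len(g.cnt) + 15]
10. n3.lim = "wy"  ["wy"]
11. n3.val = "zu"  ["zu"]
12. n3.idx = -5  [len(g.cnt) - 7]
13. n7.live = "wwy"  ["w" ++ C.lim]
14. n8.fin = false  [terminal]
15. n9.fin = false  [terminal]
16. n7.fin = "wwyp"  [B.live ++ "p"]
17. n7.hot = 25  [len(B.live) + 22]
18. n10.live = "mwwyp"  ["m" ++ B₀.fin]
19. n11.live = false  [terminal]
20. n12.cnt = -1  [terminal]
21. n10.fin = "ux"  ["ux"]
22. n10.hot = -6  [c.cnt * 2 - 4]
23. n2.hot = "wwypwy"  [B₀.fin ++ C.lim]
24. n2.live = "mp"  ["mp"]
25. n0.hot = "wwypwym"  [S₁.hot ++ "m"]
26. n0.live = "wwypwymp"  [S₁.hot ++ S₁.live]

"wwypwym"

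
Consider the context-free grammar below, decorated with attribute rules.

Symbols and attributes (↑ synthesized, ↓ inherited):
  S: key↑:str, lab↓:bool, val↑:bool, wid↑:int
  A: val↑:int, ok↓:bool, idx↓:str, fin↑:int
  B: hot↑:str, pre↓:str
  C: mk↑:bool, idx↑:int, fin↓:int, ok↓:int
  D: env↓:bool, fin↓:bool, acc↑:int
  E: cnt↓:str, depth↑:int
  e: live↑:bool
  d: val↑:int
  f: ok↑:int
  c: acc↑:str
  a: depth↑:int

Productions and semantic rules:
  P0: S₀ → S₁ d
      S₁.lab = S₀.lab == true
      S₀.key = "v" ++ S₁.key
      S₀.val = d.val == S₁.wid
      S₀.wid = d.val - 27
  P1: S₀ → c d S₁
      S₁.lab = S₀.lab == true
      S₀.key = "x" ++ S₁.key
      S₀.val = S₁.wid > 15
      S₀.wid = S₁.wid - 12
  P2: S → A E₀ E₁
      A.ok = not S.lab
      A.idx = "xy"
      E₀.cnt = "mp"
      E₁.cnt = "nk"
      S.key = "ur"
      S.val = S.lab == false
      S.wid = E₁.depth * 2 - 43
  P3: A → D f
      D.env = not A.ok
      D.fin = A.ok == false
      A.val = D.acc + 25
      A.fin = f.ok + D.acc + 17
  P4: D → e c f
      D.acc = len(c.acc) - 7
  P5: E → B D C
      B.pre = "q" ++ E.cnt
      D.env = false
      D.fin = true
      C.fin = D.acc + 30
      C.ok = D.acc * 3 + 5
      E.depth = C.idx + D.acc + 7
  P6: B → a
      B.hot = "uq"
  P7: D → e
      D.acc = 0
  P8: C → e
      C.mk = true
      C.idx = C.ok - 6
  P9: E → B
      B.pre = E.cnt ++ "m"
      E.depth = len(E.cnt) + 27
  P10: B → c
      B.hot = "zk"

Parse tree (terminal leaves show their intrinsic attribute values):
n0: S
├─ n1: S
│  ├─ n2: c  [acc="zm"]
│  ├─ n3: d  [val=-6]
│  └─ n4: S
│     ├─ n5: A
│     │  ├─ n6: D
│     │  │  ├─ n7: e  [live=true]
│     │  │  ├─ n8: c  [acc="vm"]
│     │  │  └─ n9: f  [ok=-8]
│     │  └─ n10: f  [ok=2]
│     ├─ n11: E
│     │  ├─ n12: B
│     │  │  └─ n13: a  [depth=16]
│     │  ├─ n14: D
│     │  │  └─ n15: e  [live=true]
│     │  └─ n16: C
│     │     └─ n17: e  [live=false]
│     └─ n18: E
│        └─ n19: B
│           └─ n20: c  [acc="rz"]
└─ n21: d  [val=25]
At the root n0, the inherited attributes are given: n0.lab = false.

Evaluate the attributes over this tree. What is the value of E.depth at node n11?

1. n0.lab = false  [given at root]
2. n1.lab = false  [S₀.lab == true]
3. n2.acc = "zm"  [terminal]
4. n3.val = -6  [terminal]
5. n4.lab = false  [S₀.lab == true]
6. n5.ok = true  [not S.lab]
7. n5.idx = "xy"  ["xy"]
8. n6.env = false  [not A.ok]
9. n6.fin = false  [A.ok == false]
10. n7.live = true  [terminal]
11. n8.acc = "vm"  [terminal]
12. n9.ok = -8  [terminal]
13. n6.acc = -5  [len(c.acc) - 7]
14. n10.ok = 2  [terminal]
15. n5.val = 20  [D.acc + 25]
16. n5.fin = 14  [f.ok + D.acc + 17]
17. n11.cnt = "mp"  ["mp"]
18. n12.pre = "qmp"  ["q" ++ E.cnt]
19. n13.depth = 16  [terminal]
20. n12.hot = "uq"  ["uq"]
21. n14.env = false  [false]
22. n14.fin = true  [true]
23. n15.live = true  [terminal]
24. n14.acc = 0  [0]
25. n16.fin = 30  [D.acc + 30]
26. n16.ok = 5  [D.acc * 3 + 5]
27. n17.live = false  [terminal]
28. n16.mk = true  [true]
29. n16.idx = -1  [C.ok - 6]
30. n11.depth = 6  [C.idx + D.acc + 7]
31. n18.cnt = "nk"  ["nk"]
32. n19.pre = "nkm"  [E.cnt ++ "m"]
33. n20.acc = "rz"  [terminal]
34. n19.hot = "zk"  ["zk"]
35. n18.depth = 29  [len(E.cnt) + 27]
36. n4.key = "ur"  ["ur"]
37. n4.val = true  [S.lab == false]
38. n4.wid = 15  [E₁.depth * 2 - 43]
39. n1.key = "xur"  ["x" ++ S₁.key]
40. n1.val = false  [S₁.wid > 15]
41. n1.wid = 3  [S₁.wid - 12]
42. n21.val = 25  [terminal]
43. n0.key = "vxur"  ["v" ++ S₁.key]
44. n0.val = false  [d.val == S₁.wid]
45. n0.wid = -2  [d.val - 27]

6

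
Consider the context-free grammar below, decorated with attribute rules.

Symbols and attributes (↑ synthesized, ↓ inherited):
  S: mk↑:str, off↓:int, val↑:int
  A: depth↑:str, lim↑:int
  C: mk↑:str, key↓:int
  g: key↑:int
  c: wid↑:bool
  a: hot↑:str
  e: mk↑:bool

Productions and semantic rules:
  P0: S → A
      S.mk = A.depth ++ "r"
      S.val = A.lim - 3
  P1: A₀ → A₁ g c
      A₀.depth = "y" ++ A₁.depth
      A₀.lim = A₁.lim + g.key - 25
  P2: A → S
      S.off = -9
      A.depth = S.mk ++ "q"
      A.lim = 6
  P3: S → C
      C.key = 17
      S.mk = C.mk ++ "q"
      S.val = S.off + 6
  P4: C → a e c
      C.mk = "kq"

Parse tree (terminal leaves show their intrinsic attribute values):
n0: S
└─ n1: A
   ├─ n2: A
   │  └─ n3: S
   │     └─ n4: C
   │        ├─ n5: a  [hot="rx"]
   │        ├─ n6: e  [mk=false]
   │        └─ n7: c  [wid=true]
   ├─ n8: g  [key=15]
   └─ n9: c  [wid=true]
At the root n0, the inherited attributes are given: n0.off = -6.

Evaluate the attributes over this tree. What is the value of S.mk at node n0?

1. n0.off = -6  [given at root]
2. n3.off = -9  [-9]
3. n4.key = 17  [17]
4. n5.hot = "rx"  [terminal]
5. n6.mk = false  [terminal]
6. n7.wid = true  [terminal]
7. n4.mk = "kq"  ["kq"]
8. n3.mk = "kqq"  [C.mk ++ "q"]
9. n3.val = -3  [S.off + 6]
10. n2.depth = "kqqq"  [S.mk ++ "q"]
11. n2.lim = 6  [6]
12. n8.key = 15  [terminal]
13. n9.wid = true  [terminal]
14. n1.depth = "ykqqq"  ["y" ++ A₁.depth]
15. n1.lim = -4  [A₁.lim + g.key - 25]
16. n0.mk = "ykqqqr"  [A.depth ++ "r"]
17. n0.val = -7  [A.lim - 3]

"ykqqqr"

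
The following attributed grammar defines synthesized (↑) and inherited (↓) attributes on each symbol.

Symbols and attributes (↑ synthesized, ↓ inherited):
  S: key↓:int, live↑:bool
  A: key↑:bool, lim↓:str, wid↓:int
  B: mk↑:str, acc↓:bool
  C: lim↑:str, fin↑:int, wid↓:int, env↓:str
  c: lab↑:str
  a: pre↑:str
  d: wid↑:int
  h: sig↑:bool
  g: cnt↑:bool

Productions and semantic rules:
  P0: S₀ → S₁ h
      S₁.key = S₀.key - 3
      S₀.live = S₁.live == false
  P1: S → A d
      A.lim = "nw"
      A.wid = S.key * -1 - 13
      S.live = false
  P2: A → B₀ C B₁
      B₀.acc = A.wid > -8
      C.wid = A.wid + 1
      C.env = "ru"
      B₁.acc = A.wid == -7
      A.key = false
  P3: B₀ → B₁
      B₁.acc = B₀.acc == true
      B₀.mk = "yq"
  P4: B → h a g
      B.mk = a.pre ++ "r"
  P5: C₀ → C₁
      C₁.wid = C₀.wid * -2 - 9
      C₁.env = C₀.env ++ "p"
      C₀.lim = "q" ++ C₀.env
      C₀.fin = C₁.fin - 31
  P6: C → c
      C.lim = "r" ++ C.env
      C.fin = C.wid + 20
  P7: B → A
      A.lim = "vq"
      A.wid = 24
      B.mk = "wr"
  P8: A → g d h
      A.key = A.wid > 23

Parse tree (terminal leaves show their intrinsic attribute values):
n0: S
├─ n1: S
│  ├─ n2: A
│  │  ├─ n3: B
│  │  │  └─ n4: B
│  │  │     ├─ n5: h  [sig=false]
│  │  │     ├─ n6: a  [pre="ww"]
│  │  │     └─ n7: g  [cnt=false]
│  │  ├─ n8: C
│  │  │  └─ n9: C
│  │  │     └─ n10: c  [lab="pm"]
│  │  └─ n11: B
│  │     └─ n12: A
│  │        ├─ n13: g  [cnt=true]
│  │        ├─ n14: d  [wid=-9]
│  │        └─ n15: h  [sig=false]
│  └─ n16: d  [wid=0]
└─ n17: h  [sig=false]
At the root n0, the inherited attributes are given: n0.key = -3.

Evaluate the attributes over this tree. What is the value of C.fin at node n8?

1. n0.key = -3  [given at root]
2. n1.key = -6  [S₀.key - 3]
3. n2.lim = "nw"  ["nw"]
4. n2.wid = -7  [S.key * -1 - 13]
5. n3.acc = true  [A.wid > -8]
6. n4.acc = true  [B₀.acc == true]
7. n5.sig = false  [terminal]
8. n6.pre = "ww"  [terminal]
9. n7.cnt = false  [terminal]
10. n4.mk = "wwr"  [a.pre ++ "r"]
11. n3.mk = "yq"  ["yq"]
12. n8.wid = -6  [A.wid + 1]
13. n8.env = "ru"  ["ru"]
14. n9.wid = 3  [C₀.wid * -2 - 9]
15. n9.env = "rup"  [C₀.env ++ "p"]
16. n10.lab = "pm"  [terminal]
17. n9.lim = "rrup"  ["r" ++ C.env]
18. n9.fin = 23  [C.wid + 20]
19. n8.lim = "qru"  ["q" ++ C₀.env]
20. n8.fin = -8  [C₁.fin - 31]
21. n11.acc = true  [A.wid == -7]
22. n12.lim = "vq"  ["vq"]
23. n12.wid = 24  [24]
24. n13.cnt = true  [terminal]
25. n14.wid = -9  [terminal]
26. n15.sig = false  [terminal]
27. n12.key = true  [A.wid > 23]
28. n11.mk = "wr"  ["wr"]
29. n2.key = false  [false]
30. n16.wid = 0  [terminal]
31. n1.live = false  [false]
32. n17.sig = false  [terminal]
33. n0.live = true  [S₁.live == false]

-8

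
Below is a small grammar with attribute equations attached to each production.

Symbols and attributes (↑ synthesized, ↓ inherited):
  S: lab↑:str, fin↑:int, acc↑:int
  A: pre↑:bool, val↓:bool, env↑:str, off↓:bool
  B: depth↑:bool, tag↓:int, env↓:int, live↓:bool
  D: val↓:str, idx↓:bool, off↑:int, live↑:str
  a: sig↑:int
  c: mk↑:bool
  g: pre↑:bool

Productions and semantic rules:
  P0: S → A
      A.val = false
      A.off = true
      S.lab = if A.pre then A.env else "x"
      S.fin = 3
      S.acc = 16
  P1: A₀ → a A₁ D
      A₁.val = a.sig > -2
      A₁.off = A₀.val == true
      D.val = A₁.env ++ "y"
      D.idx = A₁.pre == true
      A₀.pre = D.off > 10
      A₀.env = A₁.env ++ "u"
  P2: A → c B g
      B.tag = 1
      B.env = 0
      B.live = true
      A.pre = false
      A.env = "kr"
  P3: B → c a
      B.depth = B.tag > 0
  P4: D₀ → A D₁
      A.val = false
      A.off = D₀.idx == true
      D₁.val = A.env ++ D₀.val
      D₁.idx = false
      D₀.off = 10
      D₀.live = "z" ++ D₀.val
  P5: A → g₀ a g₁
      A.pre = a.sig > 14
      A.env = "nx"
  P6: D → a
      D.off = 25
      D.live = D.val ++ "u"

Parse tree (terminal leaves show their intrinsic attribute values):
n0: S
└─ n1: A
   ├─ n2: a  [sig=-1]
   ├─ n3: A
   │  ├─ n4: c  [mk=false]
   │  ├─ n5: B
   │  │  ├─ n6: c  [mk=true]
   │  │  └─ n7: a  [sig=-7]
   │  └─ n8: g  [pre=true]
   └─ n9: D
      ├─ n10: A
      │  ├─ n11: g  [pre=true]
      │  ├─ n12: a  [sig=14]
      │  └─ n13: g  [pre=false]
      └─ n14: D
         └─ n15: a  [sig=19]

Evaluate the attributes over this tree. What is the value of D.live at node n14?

"nxkryu"

1. n1.val = false  [false]
2. n1.off = true  [true]
3. n2.sig = -1  [terminal]
4. n3.val = true  [a.sig > -2]
5. n3.off = false  [A₀.val == true]
6. n4.mk = false  [terminal]
7. n5.tag = 1  [1]
8. n5.env = 0  [0]
9. n5.live = true  [true]
10. n6.mk = true  [terminal]
11. n7.sig = -7  [terminal]
12. n5.depth = true  [B.tag > 0]
13. n8.pre = true  [terminal]
14. n3.pre = false  [false]
15. n3.env = "kr"  ["kr"]
16. n9.val = "kry"  [A₁.env ++ "y"]
17. n9.idx = false  [A₁.pre == true]
18. n10.val = false  [false]
19. n10.off = false  [D₀.idx == true]
20. n11.pre = true  [terminal]
21. n12.sig = 14  [terminal]
22. n13.pre = false  [terminal]
23. n10.pre = false  [a.sig > 14]
24. n10.env = "nx"  ["nx"]
25. n14.val = "nxkry"  [A.env ++ D₀.val]
26. n14.idx = false  [false]
27. n15.sig = 19  [terminal]
28. n14.off = 25  [25]
29. n14.live = "nxkryu"  [D.val ++ "u"]
30. n9.off = 10  [10]
31. n9.live = "zkry"  ["z" ++ D₀.val]
32. n1.pre = false  [D.off > 10]
33. n1.env = "kru"  [A₁.env ++ "u"]
34. n0.lab = "x"  [if A.pre then A.env else "x"]
35. n0.fin = 3  [3]
36. n0.acc = 16  [16]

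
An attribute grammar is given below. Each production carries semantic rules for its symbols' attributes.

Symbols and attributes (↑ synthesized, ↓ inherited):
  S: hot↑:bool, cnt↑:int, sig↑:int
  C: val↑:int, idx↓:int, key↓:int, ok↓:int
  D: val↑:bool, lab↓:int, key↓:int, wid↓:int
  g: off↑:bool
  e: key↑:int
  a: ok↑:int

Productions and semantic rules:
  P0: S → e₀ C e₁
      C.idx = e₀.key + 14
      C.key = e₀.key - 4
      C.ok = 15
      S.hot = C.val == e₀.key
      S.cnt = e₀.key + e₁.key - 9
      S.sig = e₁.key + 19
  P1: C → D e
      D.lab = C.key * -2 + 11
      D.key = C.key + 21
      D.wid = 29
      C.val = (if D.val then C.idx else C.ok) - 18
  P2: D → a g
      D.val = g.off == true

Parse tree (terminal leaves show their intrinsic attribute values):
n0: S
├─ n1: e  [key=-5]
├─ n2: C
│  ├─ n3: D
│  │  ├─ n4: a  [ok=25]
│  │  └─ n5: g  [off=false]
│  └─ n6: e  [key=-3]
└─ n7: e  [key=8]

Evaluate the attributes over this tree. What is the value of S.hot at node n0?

1. n1.key = -5  [terminal]
2. n2.idx = 9  [e₀.key + 14]
3. n2.key = -9  [e₀.key - 4]
4. n2.ok = 15  [15]
5. n3.lab = 29  [C.key * -2 + 11]
6. n3.key = 12  [C.key + 21]
7. n3.wid = 29  [29]
8. n4.ok = 25  [terminal]
9. n5.off = false  [terminal]
10. n3.val = false  [g.off == true]
11. n6.key = -3  [terminal]
12. n2.val = -3  [(if D.val then C.idx else C.ok) - 18]
13. n7.key = 8  [terminal]
14. n0.hot = false  [C.val == e₀.key]
15. n0.cnt = -6  [e₀.key + e₁.key - 9]
16. n0.sig = 27  [e₁.key + 19]

false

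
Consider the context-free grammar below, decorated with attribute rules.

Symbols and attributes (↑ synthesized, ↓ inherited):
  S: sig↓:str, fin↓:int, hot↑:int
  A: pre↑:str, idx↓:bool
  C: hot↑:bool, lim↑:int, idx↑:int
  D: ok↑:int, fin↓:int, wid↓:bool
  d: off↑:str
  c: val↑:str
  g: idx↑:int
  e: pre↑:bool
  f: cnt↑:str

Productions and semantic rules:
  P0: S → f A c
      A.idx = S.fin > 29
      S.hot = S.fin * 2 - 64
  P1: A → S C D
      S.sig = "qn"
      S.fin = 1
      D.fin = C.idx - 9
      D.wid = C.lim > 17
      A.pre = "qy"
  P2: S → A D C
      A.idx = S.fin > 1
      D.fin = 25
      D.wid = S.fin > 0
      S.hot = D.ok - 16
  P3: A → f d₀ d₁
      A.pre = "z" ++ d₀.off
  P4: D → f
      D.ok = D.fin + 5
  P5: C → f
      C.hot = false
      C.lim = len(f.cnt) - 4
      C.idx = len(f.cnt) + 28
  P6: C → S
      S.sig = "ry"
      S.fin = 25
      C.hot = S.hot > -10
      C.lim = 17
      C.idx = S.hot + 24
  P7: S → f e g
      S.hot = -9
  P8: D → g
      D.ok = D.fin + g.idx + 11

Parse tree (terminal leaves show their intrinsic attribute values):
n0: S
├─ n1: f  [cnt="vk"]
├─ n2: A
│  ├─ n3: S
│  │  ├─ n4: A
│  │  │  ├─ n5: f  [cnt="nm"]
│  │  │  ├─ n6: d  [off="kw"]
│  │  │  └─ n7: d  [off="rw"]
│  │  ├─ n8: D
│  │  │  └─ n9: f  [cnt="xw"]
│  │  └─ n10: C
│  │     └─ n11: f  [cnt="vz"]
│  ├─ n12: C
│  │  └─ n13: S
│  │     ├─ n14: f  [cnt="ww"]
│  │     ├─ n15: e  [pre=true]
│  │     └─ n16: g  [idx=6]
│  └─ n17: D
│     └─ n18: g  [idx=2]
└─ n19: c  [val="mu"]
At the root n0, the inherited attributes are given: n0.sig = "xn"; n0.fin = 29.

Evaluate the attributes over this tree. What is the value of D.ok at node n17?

19

1. n0.sig = "xn"  [given at root]
2. n0.fin = 29  [given at root]
3. n1.cnt = "vk"  [terminal]
4. n2.idx = false  [S.fin > 29]
5. n3.sig = "qn"  ["qn"]
6. n3.fin = 1  [1]
7. n4.idx = false  [S.fin > 1]
8. n5.cnt = "nm"  [terminal]
9. n6.off = "kw"  [terminal]
10. n7.off = "rw"  [terminal]
11. n4.pre = "zkw"  ["z" ++ d₀.off]
12. n8.fin = 25  [25]
13. n8.wid = true  [S.fin > 0]
14. n9.cnt = "xw"  [terminal]
15. n8.ok = 30  [D.fin + 5]
16. n11.cnt = "vz"  [terminal]
17. n10.hot = false  [false]
18. n10.lim = -2  [len(f.cnt) - 4]
19. n10.idx = 30  [len(f.cnt) + 28]
20. n3.hot = 14  [D.ok - 16]
21. n13.sig = "ry"  ["ry"]
22. n13.fin = 25  [25]
23. n14.cnt = "ww"  [terminal]
24. n15.pre = true  [terminal]
25. n16.idx = 6  [terminal]
26. n13.hot = -9  [-9]
27. n12.hot = true  [S.hot > -10]
28. n12.lim = 17  [17]
29. n12.idx = 15  [S.hot + 24]
30. n17.fin = 6  [C.idx - 9]
31. n17.wid = false  [C.lim > 17]
32. n18.idx = 2  [terminal]
33. n17.ok = 19  [D.fin + g.idx + 11]
34. n2.pre = "qy"  ["qy"]
35. n19.val = "mu"  [terminal]
36. n0.hot = -6  [S.fin * 2 - 64]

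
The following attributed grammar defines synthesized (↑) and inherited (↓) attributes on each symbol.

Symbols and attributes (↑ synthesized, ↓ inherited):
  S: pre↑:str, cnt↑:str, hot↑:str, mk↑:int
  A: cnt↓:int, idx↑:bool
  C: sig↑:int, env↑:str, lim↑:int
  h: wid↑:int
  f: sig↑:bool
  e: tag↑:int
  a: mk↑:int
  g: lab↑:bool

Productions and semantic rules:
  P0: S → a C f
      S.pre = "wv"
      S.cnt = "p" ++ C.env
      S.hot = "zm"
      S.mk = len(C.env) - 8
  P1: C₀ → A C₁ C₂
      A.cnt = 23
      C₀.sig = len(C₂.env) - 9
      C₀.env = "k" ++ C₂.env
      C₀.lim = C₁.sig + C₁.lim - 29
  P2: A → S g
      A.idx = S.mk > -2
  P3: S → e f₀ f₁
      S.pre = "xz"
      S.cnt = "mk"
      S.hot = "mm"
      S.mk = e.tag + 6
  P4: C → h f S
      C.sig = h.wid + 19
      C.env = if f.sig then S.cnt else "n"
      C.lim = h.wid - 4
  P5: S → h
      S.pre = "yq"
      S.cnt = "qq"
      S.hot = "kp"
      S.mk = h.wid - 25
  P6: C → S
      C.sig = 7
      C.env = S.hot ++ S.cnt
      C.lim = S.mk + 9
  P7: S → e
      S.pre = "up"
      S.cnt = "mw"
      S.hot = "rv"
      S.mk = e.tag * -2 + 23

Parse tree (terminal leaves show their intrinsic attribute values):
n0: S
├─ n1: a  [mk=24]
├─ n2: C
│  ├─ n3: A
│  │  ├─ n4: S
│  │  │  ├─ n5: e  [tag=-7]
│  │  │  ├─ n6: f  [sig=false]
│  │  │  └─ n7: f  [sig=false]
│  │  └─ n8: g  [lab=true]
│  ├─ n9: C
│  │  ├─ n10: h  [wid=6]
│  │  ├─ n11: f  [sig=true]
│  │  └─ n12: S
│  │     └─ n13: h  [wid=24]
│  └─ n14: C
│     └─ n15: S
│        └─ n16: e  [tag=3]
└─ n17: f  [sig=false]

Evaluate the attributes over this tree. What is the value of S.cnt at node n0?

1. n1.mk = 24  [terminal]
2. n3.cnt = 23  [23]
3. n5.tag = -7  [terminal]
4. n6.sig = false  [terminal]
5. n7.sig = false  [terminal]
6. n4.pre = "xz"  ["xz"]
7. n4.cnt = "mk"  ["mk"]
8. n4.hot = "mm"  ["mm"]
9. n4.mk = -1  [e.tag + 6]
10. n8.lab = true  [terminal]
11. n3.idx = true  [S.mk > -2]
12. n10.wid = 6  [terminal]
13. n11.sig = true  [terminal]
14. n13.wid = 24  [terminal]
15. n12.pre = "yq"  ["yq"]
16. n12.cnt = "qq"  ["qq"]
17. n12.hot = "kp"  ["kp"]
18. n12.mk = -1  [h.wid - 25]
19. n9.sig = 25  [h.wid + 19]
20. n9.env = "qq"  [if f.sig then S.cnt else "n"]
21. n9.lim = 2  [h.wid - 4]
22. n16.tag = 3  [terminal]
23. n15.pre = "up"  ["up"]
24. n15.cnt = "mw"  ["mw"]
25. n15.hot = "rv"  ["rv"]
26. n15.mk = 17  [e.tag * -2 + 23]
27. n14.sig = 7  [7]
28. n14.env = "rvmw"  [S.hot ++ S.cnt]
29. n14.lim = 26  [S.mk + 9]
30. n2.sig = -5  [len(C₂.env) - 9]
31. n2.env = "krvmw"  ["k" ++ C₂.env]
32. n2.lim = -2  [C₁.sig + C₁.lim - 29]
33. n17.sig = false  [terminal]
34. n0.pre = "wv"  ["wv"]
35. n0.cnt = "pkrvmw"  ["p" ++ C.env]
36. n0.hot = "zm"  ["zm"]
37. n0.mk = -3  [len(C.env) - 8]

"pkrvmw"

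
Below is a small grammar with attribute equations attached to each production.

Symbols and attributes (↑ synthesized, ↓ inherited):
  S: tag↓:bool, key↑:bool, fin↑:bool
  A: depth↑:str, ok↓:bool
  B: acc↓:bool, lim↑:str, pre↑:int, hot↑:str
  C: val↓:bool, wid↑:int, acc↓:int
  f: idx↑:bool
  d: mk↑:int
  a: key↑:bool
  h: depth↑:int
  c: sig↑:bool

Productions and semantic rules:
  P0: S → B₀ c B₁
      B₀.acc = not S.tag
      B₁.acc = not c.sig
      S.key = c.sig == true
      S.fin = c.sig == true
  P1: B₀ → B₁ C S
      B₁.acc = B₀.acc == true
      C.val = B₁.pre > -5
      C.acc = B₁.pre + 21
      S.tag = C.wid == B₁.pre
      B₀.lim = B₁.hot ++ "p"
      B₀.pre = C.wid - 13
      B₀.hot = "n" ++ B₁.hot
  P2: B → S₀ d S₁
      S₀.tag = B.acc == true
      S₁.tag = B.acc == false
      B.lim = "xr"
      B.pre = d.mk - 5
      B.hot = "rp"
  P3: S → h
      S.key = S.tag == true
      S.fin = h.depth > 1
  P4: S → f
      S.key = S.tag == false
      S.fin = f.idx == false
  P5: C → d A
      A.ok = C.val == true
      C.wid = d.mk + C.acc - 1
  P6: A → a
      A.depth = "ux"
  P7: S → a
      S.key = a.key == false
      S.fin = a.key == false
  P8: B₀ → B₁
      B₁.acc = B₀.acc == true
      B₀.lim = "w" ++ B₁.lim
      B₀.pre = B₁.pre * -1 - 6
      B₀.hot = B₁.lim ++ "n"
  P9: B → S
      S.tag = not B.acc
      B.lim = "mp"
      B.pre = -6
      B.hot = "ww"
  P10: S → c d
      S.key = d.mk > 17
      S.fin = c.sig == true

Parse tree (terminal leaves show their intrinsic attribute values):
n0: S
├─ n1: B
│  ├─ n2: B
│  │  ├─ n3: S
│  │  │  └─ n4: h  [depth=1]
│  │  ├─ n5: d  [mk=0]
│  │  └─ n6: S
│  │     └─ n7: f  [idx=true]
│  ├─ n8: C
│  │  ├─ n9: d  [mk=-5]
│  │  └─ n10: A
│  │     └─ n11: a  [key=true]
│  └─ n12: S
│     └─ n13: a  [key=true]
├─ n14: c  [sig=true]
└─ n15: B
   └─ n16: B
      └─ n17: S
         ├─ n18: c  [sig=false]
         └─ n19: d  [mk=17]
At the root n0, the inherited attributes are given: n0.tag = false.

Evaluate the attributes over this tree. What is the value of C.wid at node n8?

10

1. n0.tag = false  [given at root]
2. n1.acc = true  [not S.tag]
3. n2.acc = true  [B₀.acc == true]
4. n3.tag = true  [B.acc == true]
5. n4.depth = 1  [terminal]
6. n3.key = true  [S.tag == true]
7. n3.fin = false  [h.depth > 1]
8. n5.mk = 0  [terminal]
9. n6.tag = false  [B.acc == false]
10. n7.idx = true  [terminal]
11. n6.key = true  [S.tag == false]
12. n6.fin = false  [f.idx == false]
13. n2.lim = "xr"  ["xr"]
14. n2.pre = -5  [d.mk - 5]
15. n2.hot = "rp"  ["rp"]
16. n8.val = false  [B₁.pre > -5]
17. n8.acc = 16  [B₁.pre + 21]
18. n9.mk = -5  [terminal]
19. n10.ok = false  [C.val == true]
20. n11.key = true  [terminal]
21. n10.depth = "ux"  ["ux"]
22. n8.wid = 10  [d.mk + C.acc - 1]
23. n12.tag = false  [C.wid == B₁.pre]
24. n13.key = true  [terminal]
25. n12.key = false  [a.key == false]
26. n12.fin = false  [a.key == false]
27. n1.lim = "rpp"  [B₁.hot ++ "p"]
28. n1.pre = -3  [C.wid - 13]
29. n1.hot = "nrp"  ["n" ++ B₁.hot]
30. n14.sig = true  [terminal]
31. n15.acc = false  [not c.sig]
32. n16.acc = false  [B₀.acc == true]
33. n17.tag = true  [not B.acc]
34. n18.sig = false  [terminal]
35. n19.mk = 17  [terminal]
36. n17.key = false  [d.mk > 17]
37. n17.fin = false  [c.sig == true]
38. n16.lim = "mp"  ["mp"]
39. n16.pre = -6  [-6]
40. n16.hot = "ww"  ["ww"]
41. n15.lim = "wmp"  ["w" ++ B₁.lim]
42. n15.pre = 0  [B₁.pre * -1 - 6]
43. n15.hot = "mpn"  [B₁.lim ++ "n"]
44. n0.key = true  [c.sig == true]
45. n0.fin = true  [c.sig == true]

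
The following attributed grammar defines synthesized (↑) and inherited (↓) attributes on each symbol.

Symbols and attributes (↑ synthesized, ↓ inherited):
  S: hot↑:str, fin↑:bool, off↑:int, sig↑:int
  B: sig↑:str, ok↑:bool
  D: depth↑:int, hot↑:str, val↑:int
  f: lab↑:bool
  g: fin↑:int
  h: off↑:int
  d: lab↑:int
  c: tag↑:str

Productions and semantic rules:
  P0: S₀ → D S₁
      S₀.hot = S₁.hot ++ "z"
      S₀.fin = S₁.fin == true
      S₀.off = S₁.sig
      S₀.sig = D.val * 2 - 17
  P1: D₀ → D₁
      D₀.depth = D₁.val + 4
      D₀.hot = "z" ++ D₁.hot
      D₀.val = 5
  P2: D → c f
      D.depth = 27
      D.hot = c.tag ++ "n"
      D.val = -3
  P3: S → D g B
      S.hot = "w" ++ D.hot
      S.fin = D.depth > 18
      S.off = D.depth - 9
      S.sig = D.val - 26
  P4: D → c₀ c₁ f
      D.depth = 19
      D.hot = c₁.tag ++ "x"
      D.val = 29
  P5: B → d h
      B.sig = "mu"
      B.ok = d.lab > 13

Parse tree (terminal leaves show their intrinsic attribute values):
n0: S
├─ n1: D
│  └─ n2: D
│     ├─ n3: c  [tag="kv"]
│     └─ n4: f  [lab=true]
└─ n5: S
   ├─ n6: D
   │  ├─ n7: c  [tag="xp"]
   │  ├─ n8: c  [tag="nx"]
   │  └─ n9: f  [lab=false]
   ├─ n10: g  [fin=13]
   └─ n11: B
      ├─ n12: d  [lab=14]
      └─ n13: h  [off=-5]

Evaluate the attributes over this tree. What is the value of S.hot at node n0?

1. n3.tag = "kv"  [terminal]
2. n4.lab = true  [terminal]
3. n2.depth = 27  [27]
4. n2.hot = "kvn"  [c.tag ++ "n"]
5. n2.val = -3  [-3]
6. n1.depth = 1  [D₁.val + 4]
7. n1.hot = "zkvn"  ["z" ++ D₁.hot]
8. n1.val = 5  [5]
9. n7.tag = "xp"  [terminal]
10. n8.tag = "nx"  [terminal]
11. n9.lab = false  [terminal]
12. n6.depth = 19  [19]
13. n6.hot = "nxx"  [c₁.tag ++ "x"]
14. n6.val = 29  [29]
15. n10.fin = 13  [terminal]
16. n12.lab = 14  [terminal]
17. n13.off = -5  [terminal]
18. n11.sig = "mu"  ["mu"]
19. n11.ok = true  [d.lab > 13]
20. n5.hot = "wnxx"  ["w" ++ D.hot]
21. n5.fin = true  [D.depth > 18]
22. n5.off = 10  [D.depth - 9]
23. n5.sig = 3  [D.val - 26]
24. n0.hot = "wnxxz"  [S₁.hot ++ "z"]
25. n0.fin = true  [S₁.fin == true]
26. n0.off = 3  [S₁.sig]
27. n0.sig = -7  [D.val * 2 - 17]

"wnxxz"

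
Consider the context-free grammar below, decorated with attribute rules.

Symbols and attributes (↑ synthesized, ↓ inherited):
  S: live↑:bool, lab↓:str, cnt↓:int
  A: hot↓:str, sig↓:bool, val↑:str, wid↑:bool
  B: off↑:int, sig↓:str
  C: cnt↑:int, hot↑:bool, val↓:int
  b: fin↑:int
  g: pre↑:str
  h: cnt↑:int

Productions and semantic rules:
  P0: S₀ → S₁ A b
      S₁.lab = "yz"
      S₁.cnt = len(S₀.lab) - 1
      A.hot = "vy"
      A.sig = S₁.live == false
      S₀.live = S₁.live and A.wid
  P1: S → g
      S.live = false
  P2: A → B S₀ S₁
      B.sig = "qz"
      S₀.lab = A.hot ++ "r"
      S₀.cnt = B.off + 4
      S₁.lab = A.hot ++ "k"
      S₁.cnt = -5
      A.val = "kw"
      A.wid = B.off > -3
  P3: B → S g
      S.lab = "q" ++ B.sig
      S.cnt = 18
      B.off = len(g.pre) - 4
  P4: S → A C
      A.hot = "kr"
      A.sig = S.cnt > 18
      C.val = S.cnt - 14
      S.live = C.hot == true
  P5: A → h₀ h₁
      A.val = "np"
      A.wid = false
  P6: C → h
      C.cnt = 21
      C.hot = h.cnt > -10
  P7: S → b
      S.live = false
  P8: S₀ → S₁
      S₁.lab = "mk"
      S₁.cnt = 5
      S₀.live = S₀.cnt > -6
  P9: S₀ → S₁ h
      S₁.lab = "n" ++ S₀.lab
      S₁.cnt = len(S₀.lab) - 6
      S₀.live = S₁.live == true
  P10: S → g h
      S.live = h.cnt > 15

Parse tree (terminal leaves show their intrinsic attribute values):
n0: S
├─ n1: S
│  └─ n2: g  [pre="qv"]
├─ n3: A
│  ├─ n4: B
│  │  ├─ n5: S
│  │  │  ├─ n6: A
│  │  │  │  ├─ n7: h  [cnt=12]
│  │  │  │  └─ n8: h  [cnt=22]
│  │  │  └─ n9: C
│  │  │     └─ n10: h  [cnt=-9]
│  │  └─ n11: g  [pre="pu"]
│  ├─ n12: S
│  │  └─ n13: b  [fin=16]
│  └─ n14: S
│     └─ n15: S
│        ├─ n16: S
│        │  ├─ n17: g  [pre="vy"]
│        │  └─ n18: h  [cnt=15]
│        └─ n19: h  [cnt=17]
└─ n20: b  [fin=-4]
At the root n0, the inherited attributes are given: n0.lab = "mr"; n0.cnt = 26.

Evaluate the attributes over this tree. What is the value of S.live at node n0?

1. n0.lab = "mr"  [given at root]
2. n0.cnt = 26  [given at root]
3. n1.lab = "yz"  ["yz"]
4. n1.cnt = 1  [len(S₀.lab) - 1]
5. n2.pre = "qv"  [terminal]
6. n1.live = false  [false]
7. n3.hot = "vy"  ["vy"]
8. n3.sig = true  [S₁.live == false]
9. n4.sig = "qz"  ["qz"]
10. n5.lab = "qqz"  ["q" ++ B.sig]
11. n5.cnt = 18  [18]
12. n6.hot = "kr"  ["kr"]
13. n6.sig = false  [S.cnt > 18]
14. n7.cnt = 12  [terminal]
15. n8.cnt = 22  [terminal]
16. n6.val = "np"  ["np"]
17. n6.wid = false  [false]
18. n9.val = 4  [S.cnt - 14]
19. n10.cnt = -9  [terminal]
20. n9.cnt = 21  [21]
21. n9.hot = true  [h.cnt > -10]
22. n5.live = true  [C.hot == true]
23. n11.pre = "pu"  [terminal]
24. n4.off = -2  [len(g.pre) - 4]
25. n12.lab = "vyr"  [A.hot ++ "r"]
26. n12.cnt = 2  [B.off + 4]
27. n13.fin = 16  [terminal]
28. n12.live = false  [false]
29. n14.lab = "vyk"  [A.hot ++ "k"]
30. n14.cnt = -5  [-5]
31. n15.lab = "mk"  ["mk"]
32. n15.cnt = 5  [5]
33. n16.lab = "nmk"  ["n" ++ S₀.lab]
34. n16.cnt = -4  [len(S₀.lab) - 6]
35. n17.pre = "vy"  [terminal]
36. n18.cnt = 15  [terminal]
37. n16.live = false  [h.cnt > 15]
38. n19.cnt = 17  [terminal]
39. n15.live = false  [S₁.live == true]
40. n14.live = true  [S₀.cnt > -6]
41. n3.val = "kw"  ["kw"]
42. n3.wid = true  [B.off > -3]
43. n20.fin = -4  [terminal]
44. n0.live = false  [S₁.live and A.wid]

false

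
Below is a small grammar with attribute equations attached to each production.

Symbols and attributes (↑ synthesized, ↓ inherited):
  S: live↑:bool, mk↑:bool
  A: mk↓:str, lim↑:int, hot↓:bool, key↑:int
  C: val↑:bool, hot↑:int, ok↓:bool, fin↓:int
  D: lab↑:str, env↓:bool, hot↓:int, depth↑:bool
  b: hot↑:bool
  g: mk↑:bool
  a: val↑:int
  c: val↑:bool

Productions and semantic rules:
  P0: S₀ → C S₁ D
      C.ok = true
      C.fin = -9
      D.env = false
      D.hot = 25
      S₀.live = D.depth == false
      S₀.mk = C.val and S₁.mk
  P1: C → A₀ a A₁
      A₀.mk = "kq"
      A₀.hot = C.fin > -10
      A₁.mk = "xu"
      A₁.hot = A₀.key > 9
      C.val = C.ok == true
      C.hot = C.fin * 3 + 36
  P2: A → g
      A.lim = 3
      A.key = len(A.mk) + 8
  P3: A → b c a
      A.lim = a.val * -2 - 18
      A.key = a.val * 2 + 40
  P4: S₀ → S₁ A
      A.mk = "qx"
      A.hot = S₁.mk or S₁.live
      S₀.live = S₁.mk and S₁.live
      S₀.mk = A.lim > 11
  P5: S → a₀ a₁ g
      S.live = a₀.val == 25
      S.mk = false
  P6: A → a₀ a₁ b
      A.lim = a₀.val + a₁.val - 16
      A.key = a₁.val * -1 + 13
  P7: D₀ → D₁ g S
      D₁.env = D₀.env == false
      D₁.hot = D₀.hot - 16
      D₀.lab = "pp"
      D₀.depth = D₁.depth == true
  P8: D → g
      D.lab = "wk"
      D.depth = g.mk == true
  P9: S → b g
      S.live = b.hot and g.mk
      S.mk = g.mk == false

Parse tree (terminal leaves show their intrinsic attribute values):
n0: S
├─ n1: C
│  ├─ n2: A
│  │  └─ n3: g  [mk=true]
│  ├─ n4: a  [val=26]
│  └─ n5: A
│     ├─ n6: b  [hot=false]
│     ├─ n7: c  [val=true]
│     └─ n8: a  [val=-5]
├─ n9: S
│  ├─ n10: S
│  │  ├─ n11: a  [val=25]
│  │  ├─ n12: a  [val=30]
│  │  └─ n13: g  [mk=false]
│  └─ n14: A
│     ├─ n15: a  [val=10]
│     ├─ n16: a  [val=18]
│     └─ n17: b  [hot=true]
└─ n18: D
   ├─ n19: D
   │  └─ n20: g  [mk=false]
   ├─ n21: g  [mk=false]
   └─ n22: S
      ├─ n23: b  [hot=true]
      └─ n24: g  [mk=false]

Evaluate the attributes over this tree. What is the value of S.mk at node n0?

true

1. n1.ok = true  [true]
2. n1.fin = -9  [-9]
3. n2.mk = "kq"  ["kq"]
4. n2.hot = true  [C.fin > -10]
5. n3.mk = true  [terminal]
6. n2.lim = 3  [3]
7. n2.key = 10  [len(A.mk) + 8]
8. n4.val = 26  [terminal]
9. n5.mk = "xu"  ["xu"]
10. n5.hot = true  [A₀.key > 9]
11. n6.hot = false  [terminal]
12. n7.val = true  [terminal]
13. n8.val = -5  [terminal]
14. n5.lim = -8  [a.val * -2 - 18]
15. n5.key = 30  [a.val * 2 + 40]
16. n1.val = true  [C.ok == true]
17. n1.hot = 9  [C.fin * 3 + 36]
18. n11.val = 25  [terminal]
19. n12.val = 30  [terminal]
20. n13.mk = false  [terminal]
21. n10.live = true  [a₀.val == 25]
22. n10.mk = false  [false]
23. n14.mk = "qx"  ["qx"]
24. n14.hot = true  [S₁.mk or S₁.live]
25. n15.val = 10  [terminal]
26. n16.val = 18  [terminal]
27. n17.hot = true  [terminal]
28. n14.lim = 12  [a₀.val + a₁.val - 16]
29. n14.key = -5  [a₁.val * -1 + 13]
30. n9.live = false  [S₁.mk and S₁.live]
31. n9.mk = true  [A.lim > 11]
32. n18.env = false  [false]
33. n18.hot = 25  [25]
34. n19.env = true  [D₀.env == false]
35. n19.hot = 9  [D₀.hot - 16]
36. n20.mk = false  [terminal]
37. n19.lab = "wk"  ["wk"]
38. n19.depth = false  [g.mk == true]
39. n21.mk = false  [terminal]
40. n23.hot = true  [terminal]
41. n24.mk = false  [terminal]
42. n22.live = false  [b.hot and g.mk]
43. n22.mk = true  [g.mk == false]
44. n18.lab = "pp"  ["pp"]
45. n18.depth = false  [D₁.depth == true]
46. n0.live = true  [D.depth == false]
47. n0.mk = true  [C.val and S₁.mk]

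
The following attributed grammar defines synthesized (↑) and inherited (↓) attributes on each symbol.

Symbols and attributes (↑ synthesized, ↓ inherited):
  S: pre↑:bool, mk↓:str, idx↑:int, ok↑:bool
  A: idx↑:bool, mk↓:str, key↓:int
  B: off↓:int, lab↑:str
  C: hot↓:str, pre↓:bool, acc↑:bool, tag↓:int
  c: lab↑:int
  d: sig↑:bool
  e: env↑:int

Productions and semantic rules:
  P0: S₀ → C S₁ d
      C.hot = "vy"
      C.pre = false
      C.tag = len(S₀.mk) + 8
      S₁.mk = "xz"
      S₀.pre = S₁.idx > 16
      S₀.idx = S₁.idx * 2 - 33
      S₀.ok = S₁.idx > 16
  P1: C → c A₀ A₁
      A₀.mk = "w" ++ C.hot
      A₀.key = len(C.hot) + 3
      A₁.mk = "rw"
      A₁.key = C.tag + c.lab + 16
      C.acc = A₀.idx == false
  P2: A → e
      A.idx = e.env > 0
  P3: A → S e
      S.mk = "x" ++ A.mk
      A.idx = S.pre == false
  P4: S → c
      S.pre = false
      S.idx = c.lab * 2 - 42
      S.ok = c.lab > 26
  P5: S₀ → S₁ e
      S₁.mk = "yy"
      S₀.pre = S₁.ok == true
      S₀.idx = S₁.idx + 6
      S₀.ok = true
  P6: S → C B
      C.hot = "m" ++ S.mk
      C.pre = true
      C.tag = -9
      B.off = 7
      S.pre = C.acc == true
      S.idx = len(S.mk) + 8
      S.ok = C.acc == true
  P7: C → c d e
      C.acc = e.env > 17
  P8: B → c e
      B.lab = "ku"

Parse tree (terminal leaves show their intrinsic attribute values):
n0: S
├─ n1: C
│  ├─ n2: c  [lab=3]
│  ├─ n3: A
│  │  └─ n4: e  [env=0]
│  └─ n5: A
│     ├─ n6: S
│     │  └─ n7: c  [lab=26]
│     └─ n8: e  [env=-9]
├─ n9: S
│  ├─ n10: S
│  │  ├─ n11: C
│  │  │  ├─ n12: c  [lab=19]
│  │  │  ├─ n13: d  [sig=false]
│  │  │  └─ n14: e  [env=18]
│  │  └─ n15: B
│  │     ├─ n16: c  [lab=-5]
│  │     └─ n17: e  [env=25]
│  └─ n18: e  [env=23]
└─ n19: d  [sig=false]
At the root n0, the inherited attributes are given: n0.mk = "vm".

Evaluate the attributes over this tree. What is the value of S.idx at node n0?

1. n0.mk = "vm"  [given at root]
2. n1.hot = "vy"  ["vy"]
3. n1.pre = false  [false]
4. n1.tag = 10  [len(S₀.mk) + 8]
5. n2.lab = 3  [terminal]
6. n3.mk = "wvy"  ["w" ++ C.hot]
7. n3.key = 5  [len(C.hot) + 3]
8. n4.env = 0  [terminal]
9. n3.idx = false  [e.env > 0]
10. n5.mk = "rw"  ["rw"]
11. n5.key = 29  [C.tag + c.lab + 16]
12. n6.mk = "xrw"  ["x" ++ A.mk]
13. n7.lab = 26  [terminal]
14. n6.pre = false  [false]
15. n6.idx = 10  [c.lab * 2 - 42]
16. n6.ok = false  [c.lab > 26]
17. n8.env = -9  [terminal]
18. n5.idx = true  [S.pre == false]
19. n1.acc = true  [A₀.idx == false]
20. n9.mk = "xz"  ["xz"]
21. n10.mk = "yy"  ["yy"]
22. n11.hot = "myy"  ["m" ++ S.mk]
23. n11.pre = true  [true]
24. n11.tag = -9  [-9]
25. n12.lab = 19  [terminal]
26. n13.sig = false  [terminal]
27. n14.env = 18  [terminal]
28. n11.acc = true  [e.env > 17]
29. n15.off = 7  [7]
30. n16.lab = -5  [terminal]
31. n17.env = 25  [terminal]
32. n15.lab = "ku"  ["ku"]
33. n10.pre = true  [C.acc == true]
34. n10.idx = 10  [len(S.mk) + 8]
35. n10.ok = true  [C.acc == true]
36. n18.env = 23  [terminal]
37. n9.pre = true  [S₁.ok == true]
38. n9.idx = 16  [S₁.idx + 6]
39. n9.ok = true  [true]
40. n19.sig = false  [terminal]
41. n0.pre = false  [S₁.idx > 16]
42. n0.idx = -1  [S₁.idx * 2 - 33]
43. n0.ok = false  [S₁.idx > 16]

-1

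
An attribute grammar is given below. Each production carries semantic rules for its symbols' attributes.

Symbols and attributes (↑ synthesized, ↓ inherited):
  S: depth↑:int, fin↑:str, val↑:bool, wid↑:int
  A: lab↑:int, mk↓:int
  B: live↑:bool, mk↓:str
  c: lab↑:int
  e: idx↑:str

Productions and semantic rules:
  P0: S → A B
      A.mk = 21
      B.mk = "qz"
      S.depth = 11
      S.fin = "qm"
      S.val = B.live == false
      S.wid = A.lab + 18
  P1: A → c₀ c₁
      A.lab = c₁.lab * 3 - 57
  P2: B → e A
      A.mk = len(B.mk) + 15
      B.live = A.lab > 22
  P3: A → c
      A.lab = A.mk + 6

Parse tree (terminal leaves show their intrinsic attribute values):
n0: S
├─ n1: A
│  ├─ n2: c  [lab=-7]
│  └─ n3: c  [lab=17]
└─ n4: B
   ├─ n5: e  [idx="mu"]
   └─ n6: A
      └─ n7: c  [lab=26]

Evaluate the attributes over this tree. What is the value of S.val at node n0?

false

1. n1.mk = 21  [21]
2. n2.lab = -7  [terminal]
3. n3.lab = 17  [terminal]
4. n1.lab = -6  [c₁.lab * 3 - 57]
5. n4.mk = "qz"  ["qz"]
6. n5.idx = "mu"  [terminal]
7. n6.mk = 17  [len(B.mk) + 15]
8. n7.lab = 26  [terminal]
9. n6.lab = 23  [A.mk + 6]
10. n4.live = true  [A.lab > 22]
11. n0.depth = 11  [11]
12. n0.fin = "qm"  ["qm"]
13. n0.val = false  [B.live == false]
14. n0.wid = 12  [A.lab + 18]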